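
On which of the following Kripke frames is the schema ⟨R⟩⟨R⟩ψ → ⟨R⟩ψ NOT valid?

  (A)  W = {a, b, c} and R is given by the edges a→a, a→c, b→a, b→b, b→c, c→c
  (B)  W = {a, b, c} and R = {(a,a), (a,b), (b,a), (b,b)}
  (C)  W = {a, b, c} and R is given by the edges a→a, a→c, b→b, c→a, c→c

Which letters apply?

The schema ⟨R⟩⟨R⟩ψ → ⟨R⟩ψ is the dual of axiom 4; it is valid on a frame iff R is transitive.
(A) R is transitive (R is closed under composition), so the schema is valid here.
(B) R is transitive (R is closed under composition), so the schema is valid here.
(C) R is transitive (R is closed under composition), so the schema is valid here.

none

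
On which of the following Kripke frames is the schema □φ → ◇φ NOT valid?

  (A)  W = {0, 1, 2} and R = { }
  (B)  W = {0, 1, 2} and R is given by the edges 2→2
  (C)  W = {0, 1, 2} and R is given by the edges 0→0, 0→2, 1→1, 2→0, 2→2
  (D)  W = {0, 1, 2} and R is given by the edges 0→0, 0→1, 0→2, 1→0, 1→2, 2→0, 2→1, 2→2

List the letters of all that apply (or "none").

A, B

The schema □φ → ◇φ is axiom D; it is valid on a frame iff R is serial.
(A) R is not serial (0 has no R-successor), so the schema fails here.
(B) R is not serial (0 has no R-successor), so the schema fails here.
(C) R is serial (every world has an R-successor), so the schema is valid here.
(D) R is serial (every world has an R-successor), so the schema is valid here.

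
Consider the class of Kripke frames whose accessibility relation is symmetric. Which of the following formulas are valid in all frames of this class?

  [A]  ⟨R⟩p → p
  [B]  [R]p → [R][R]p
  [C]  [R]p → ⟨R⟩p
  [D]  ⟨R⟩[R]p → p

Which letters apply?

(A) ⟨R⟩p → p is the converse of T; it holds exactly when R ⊆ identity. Such an R need not be a subset of the identity — not valid.
(B) axiom 4: valid iff R is transitive. Such an R need not be transitive — not valid.
(C) [R]p → ⟨R⟩p is axiom D, which corresponds to seriality. Such an R need not be serial — not valid.
(D) ⟨R⟩[R]p → p (the dual of axiom B) characterises the symmetric frames. Every such R is symmetric — valid.

D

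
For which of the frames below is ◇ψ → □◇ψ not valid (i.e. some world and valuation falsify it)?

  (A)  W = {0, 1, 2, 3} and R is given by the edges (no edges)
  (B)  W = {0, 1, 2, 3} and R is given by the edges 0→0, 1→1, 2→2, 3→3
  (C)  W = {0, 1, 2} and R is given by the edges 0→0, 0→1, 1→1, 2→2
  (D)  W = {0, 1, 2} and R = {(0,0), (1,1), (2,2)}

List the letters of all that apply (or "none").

The schema ◇ψ → □◇ψ is axiom 5; it is valid on a frame iff R is euclidean.
(A) R is euclidean (any two R-successors of the same world are R-related), so the schema is valid here.
(B) R is euclidean (any two R-successors of the same world are R-related), so the schema is valid here.
(C) R is not euclidean (0 R 1 and 0 R 0 but not 1 R 0), so the schema fails here.
(D) R is euclidean (any two R-successors of the same world are R-related), so the schema is valid here.

C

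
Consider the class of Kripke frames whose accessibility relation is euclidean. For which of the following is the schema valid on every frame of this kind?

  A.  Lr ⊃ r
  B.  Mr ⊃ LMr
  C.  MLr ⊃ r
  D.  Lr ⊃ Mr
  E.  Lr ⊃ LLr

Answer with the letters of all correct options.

(A) Lr ⊃ r is axiom T, which corresponds to reflexivity. Such an R need not be reflexive — not valid.
(B) Mr ⊃ LMr is axiom 5; it is valid on a frame exactly when R is euclidean. Every such R is euclidean, so valid.
(C) MLr ⊃ r is the dual of axiom B; it is valid on a frame exactly when R is symmetric. Such an R need not be symmetric, so not valid.
(D) Lr ⊃ Mr (axiom D) characterises the serial frames. Such an R need not be serial — not valid.
(E) Lr ⊃ LLr is axiom 4, which corresponds to transitivity. Such an R need not be transitive — not valid.

B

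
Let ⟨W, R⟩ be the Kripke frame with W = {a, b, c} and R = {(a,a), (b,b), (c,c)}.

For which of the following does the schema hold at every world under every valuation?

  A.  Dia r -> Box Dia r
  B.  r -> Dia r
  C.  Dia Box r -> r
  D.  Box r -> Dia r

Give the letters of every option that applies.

A, B, C, D

R is reflexive: each world relates to itself.
R is symmetric: every R-edge is matched by its reverse.
R is euclidean: any two R-successors of the same world are R-related.
R is serial: every world has an R-successor.
(A) axiom 5: valid iff R is euclidean. R is euclidean — valid.
(B) r -> Dia r (the dual of axiom T) characterises the reflexive frames. R is reflexive — valid.
(C) Dia Box r -> r is the dual of axiom B; it is valid on a frame exactly when R is symmetric. R is symmetric, so valid.
(D) Box r -> Dia r (axiom D) characterises the serial frames. R is serial — valid.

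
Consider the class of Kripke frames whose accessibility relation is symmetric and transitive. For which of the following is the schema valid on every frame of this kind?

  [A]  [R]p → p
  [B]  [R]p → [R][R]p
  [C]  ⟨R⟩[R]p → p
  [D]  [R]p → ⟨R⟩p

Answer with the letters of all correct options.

A symmetric transitive relation is euclidean (uRv and uRw give vRu by symmetry, then vRw by transitivity).
(A) [R]p → p (axiom T) characterises the reflexive frames. Such an R need not be reflexive — not valid.
(B) [R]p → [R][R]p (axiom 4) characterises the transitive frames. Every such R is transitive — valid.
(C) ⟨R⟩[R]p → p (the dual of axiom B) characterises the symmetric frames. Every such R is symmetric — valid.
(D) [R]p → ⟨R⟩p is axiom D; it is valid on a frame exactly when R is serial. Such an R need not be serial, so not valid.

B, C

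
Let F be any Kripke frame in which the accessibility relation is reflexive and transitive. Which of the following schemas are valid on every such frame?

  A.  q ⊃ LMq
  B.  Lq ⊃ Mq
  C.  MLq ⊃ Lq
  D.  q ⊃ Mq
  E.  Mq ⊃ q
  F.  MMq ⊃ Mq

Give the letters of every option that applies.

Reflexive relations are serial.
(A) q ⊃ LMq is axiom B, which corresponds to symmetry. Such an R need not be symmetric — not valid.
(B) Lq ⊃ Mq (axiom D) characterises the serial frames. Every such R is serial — valid.
(C) MLq ⊃ Lq (the dual of axiom 5) characterises the euclidean frames. Such an R need not be euclidean — not valid.
(D) the dual of axiom T: valid iff R is reflexive. Every such R is reflexive — valid.
(E) Mq ⊃ q is valid only on frames where every R-edge is a self-loop. Such an R need not be a subset of the identity — not valid.
(F) MMq ⊃ Mq is the dual of axiom 4, which corresponds to transitivity. Every such R is transitive — valid.

B, D, F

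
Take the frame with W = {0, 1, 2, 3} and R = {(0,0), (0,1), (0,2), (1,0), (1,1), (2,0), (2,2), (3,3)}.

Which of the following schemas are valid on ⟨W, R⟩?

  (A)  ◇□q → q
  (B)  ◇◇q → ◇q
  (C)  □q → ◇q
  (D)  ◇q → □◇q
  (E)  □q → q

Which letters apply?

R is reflexive: each world relates to itself.
R is symmetric: every R-edge is matched by its reverse.
R is not transitive: 1 R 0 and 0 R 2 but not 1 R 2.
R is not euclidean: 0 R 1 and 0 R 2 but not 1 R 2.
R is serial: every world has an R-successor.
(A) ◇□q → q is the dual of axiom B, which corresponds to symmetry. R is symmetric — valid.
(B) ◇◇q → ◇q is the dual of axiom 4; it is valid on a frame exactly when R is transitive. R is not transitive, so not valid.
(C) □q → ◇q (axiom D) characterises the serial frames. R is serial — valid.
(D) ◇q → □◇q is axiom 5, which corresponds to the euclidean property. R is not euclidean — not valid.
(E) □q → q (axiom T) characterises the reflexive frames. R is reflexive — valid.

A, C, E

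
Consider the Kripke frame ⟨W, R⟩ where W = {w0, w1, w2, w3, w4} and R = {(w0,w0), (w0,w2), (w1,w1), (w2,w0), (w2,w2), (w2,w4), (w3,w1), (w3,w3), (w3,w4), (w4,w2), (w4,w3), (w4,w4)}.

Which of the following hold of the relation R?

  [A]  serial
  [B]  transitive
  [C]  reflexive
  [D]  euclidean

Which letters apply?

(A) serial: every world has an R-successor.
(B) not transitive: w0 R w2 and w2 R w4 but not w0 R w4.
(C) reflexive: each world relates to itself.
(D) not euclidean: w2 R w0 and w2 R w4 but not w0 R w4.

A, C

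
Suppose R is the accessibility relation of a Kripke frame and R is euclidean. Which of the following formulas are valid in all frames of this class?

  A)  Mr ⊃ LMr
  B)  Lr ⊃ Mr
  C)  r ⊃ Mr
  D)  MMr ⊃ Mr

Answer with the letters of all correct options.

A

(A) Mr ⊃ LMr is axiom 5; it is valid on a frame exactly when R is euclidean. Every such R is euclidean, so valid.
(B) Lr ⊃ Mr (axiom D) characterises the serial frames. Such an R need not be serial — not valid.
(C) r ⊃ Mr is the dual of axiom T; it is valid on a frame exactly when R is reflexive. Such an R need not be reflexive, so not valid.
(D) MMr ⊃ Mr (the dual of axiom 4) characterises the transitive frames. Such an R need not be transitive — not valid.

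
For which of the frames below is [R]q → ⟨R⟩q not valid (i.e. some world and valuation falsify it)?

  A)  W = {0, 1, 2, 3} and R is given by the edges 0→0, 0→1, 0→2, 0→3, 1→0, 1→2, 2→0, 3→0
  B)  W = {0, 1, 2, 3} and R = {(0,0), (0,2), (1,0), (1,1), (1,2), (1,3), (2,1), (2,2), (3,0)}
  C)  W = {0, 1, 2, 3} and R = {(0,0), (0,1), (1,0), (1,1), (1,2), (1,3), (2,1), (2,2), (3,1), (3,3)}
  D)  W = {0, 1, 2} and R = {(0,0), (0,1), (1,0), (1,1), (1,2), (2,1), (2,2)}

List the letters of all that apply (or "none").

The schema [R]q → ⟨R⟩q is axiom D; it is valid on a frame iff R is serial.
(A) R is serial (every world has an R-successor), so the schema is valid here.
(B) R is serial (every world has an R-successor), so the schema is valid here.
(C) R is serial (every world has an R-successor), so the schema is valid here.
(D) R is serial (every world has an R-successor), so the schema is valid here.

none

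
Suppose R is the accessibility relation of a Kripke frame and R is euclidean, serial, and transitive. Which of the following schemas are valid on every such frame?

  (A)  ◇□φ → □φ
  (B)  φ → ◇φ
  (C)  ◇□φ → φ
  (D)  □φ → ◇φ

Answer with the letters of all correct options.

A, D

(A) ◇□φ → □φ (the dual of axiom 5) characterises the euclidean frames. Every such R is euclidean — valid.
(B) φ → ◇φ (the dual of axiom T) characterises the reflexive frames. Such an R need not be reflexive — not valid.
(C) the dual of axiom B: valid iff R is symmetric. Such an R need not be symmetric — not valid.
(D) axiom D: valid iff R is serial. Every such R is serial — valid.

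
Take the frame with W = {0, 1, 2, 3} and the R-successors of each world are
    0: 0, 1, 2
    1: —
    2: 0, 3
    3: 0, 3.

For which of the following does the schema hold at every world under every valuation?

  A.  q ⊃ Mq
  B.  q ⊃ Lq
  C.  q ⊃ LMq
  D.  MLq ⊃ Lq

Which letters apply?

R is not reflexive: not 1 R 1.
R is not symmetric: 0 R 1 but not 1 R 0.
R is not euclidean: 0 R 1 and 0 R 0 but not 1 R 0.
R is not a subset of the identity: 0 R 1 with 0 ≠ 1.
(A) q ⊃ Mq (the dual of axiom T) characterises the reflexive frames. R is not reflexive — not valid.
(B) q ⊃ Lq is equivalent to ◇p→p; it holds exactly when R ⊆ identity. Here R ⊄ identity — not valid.
(C) axiom B: valid iff R is symmetric. R is not symmetric — not valid.
(D) MLq ⊃ Lq (the dual of axiom 5) characterises the euclidean frames. R is not euclidean — not valid.

none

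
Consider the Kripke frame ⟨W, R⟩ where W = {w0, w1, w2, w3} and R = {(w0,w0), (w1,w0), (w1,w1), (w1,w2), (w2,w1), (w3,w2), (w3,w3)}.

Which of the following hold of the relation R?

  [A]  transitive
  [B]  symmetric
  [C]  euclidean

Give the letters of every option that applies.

none

(A) not transitive: w2 R w1 and w1 R w0 but not w2 R w0.
(B) not symmetric: w1 R w0 but not w0 R w1.
(C) not euclidean: w1 R w0 and w1 R w1 but not w0 R w1.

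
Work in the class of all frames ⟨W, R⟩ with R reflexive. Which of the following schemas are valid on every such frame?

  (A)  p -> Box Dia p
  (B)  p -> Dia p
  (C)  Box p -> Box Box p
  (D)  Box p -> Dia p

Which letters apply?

B, D

A reflexive relation is serial.
(A) axiom B: valid iff R is symmetric. Such an R need not be symmetric — not valid.
(B) p -> Dia p is the dual of axiom T; it is valid on a frame exactly when R is reflexive. Every such R is reflexive, so valid.
(C) Box p -> Box Box p is axiom 4, which corresponds to transitivity. Such an R need not be transitive — not valid.
(D) Box p -> Dia p (axiom D) characterises the serial frames. Every such R is serial — valid.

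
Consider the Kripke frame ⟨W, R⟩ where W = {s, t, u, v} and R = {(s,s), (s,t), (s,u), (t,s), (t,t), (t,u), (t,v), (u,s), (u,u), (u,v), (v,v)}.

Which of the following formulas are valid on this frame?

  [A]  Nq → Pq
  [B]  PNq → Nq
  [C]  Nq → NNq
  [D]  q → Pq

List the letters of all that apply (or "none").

A, D

R is reflexive: each world relates to itself.
R is not transitive: s R t and t R v but not s R v.
R is not euclidean: s R u and s R t but not u R t.
R is serial: every world has an R-successor.
(A) Nq → Pq (axiom D) characterises the serial frames. R is serial — valid.
(B) PNq → Nq is the dual of axiom 5, which corresponds to the euclidean property. R is not euclidean — not valid.
(C) Nq → NNq (axiom 4) characterises the transitive frames. R is not transitive — not valid.
(D) the dual of axiom T: valid iff R is reflexive. R is reflexive — valid.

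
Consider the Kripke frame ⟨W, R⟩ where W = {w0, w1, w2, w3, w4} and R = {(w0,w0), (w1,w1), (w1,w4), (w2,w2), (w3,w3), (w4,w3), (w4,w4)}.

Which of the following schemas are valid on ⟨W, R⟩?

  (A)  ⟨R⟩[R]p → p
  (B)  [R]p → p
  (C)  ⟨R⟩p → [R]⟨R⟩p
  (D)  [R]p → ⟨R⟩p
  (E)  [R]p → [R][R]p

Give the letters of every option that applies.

B, D

R is reflexive: each world relates to itself.
R is not symmetric: w1 R w4 but not w4 R w1.
R is not transitive: w1 R w4 and w4 R w3 but not w1 R w3.
R is not euclidean: w1 R w4 and w1 R w1 but not w4 R w1.
R is serial: every world has an R-successor.
(A) ⟨R⟩[R]p → p (the dual of axiom B) characterises the symmetric frames. R is not symmetric — not valid.
(B) [R]p → p is axiom T, which corresponds to reflexivity. R is reflexive — valid.
(C) ⟨R⟩p → [R]⟨R⟩p (axiom 5) characterises the euclidean frames. R is not euclidean — not valid.
(D) [R]p → ⟨R⟩p is axiom D, which corresponds to seriality. R is serial — valid.
(E) [R]p → [R][R]p is axiom 4; it is valid on a frame exactly when R is transitive. R is not transitive, so not valid.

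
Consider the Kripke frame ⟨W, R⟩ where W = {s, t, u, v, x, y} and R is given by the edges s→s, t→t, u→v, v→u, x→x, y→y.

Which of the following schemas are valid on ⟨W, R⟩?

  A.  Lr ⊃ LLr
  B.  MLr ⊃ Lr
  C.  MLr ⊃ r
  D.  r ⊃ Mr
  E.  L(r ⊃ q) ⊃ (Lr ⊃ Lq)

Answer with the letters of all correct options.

R is not reflexive: not u R u.
R is symmetric: every R-edge is matched by its reverse.
R is not transitive: u R v and v R u but not u R u.
R is not euclidean: u R v and u R v but not v R v.
(A) Lr ⊃ LLr is axiom 4, which corresponds to transitivity. R is not transitive — not valid.
(B) MLr ⊃ Lr is the dual of axiom 5; it is valid on a frame exactly when R is euclidean. R is not euclidean, so not valid.
(C) MLr ⊃ r is the dual of axiom B, which corresponds to symmetry. R is symmetric — valid.
(D) r ⊃ Mr is the dual of axiom T; it is valid on a frame exactly when R is reflexive. R is not reflexive, so not valid.
(E) this is just K, valid on every normal frame.

C, E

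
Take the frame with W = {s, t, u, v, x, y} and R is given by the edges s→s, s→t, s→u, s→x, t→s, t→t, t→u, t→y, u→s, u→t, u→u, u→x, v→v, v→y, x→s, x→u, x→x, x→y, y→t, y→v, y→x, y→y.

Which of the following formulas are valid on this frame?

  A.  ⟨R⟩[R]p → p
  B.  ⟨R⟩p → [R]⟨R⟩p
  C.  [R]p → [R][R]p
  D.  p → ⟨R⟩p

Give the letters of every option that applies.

A, D

R is reflexive: each world relates to itself.
R is symmetric: every R-edge is matched by its reverse.
R is not transitive: s R t and t R y but not s R y.
R is not euclidean: s R t and s R x but not t R x.
(A) ⟨R⟩[R]p → p is the dual of axiom B; it is valid on a frame exactly when R is symmetric. R is symmetric, so valid.
(B) axiom 5: valid iff R is euclidean. R is not euclidean — not valid.
(C) [R]p → [R][R]p is axiom 4; it is valid on a frame exactly when R is transitive. R is not transitive, so not valid.
(D) p → ⟨R⟩p (the dual of axiom T) characterises the reflexive frames. R is reflexive — valid.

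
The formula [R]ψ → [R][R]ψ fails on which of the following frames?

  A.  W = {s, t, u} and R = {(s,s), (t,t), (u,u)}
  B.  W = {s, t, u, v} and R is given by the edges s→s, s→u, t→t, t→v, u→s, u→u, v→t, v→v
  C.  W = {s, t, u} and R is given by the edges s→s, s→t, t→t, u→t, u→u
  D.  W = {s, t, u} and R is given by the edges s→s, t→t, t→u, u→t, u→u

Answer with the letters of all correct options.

The schema [R]ψ → [R][R]ψ is axiom 4; it is valid on a frame iff R is transitive.
(A) R is transitive (R is closed under composition), so the schema is valid here.
(B) R is transitive (R is closed under composition), so the schema is valid here.
(C) R is transitive (R is closed under composition), so the schema is valid here.
(D) R is transitive (R is closed under composition), so the schema is valid here.

none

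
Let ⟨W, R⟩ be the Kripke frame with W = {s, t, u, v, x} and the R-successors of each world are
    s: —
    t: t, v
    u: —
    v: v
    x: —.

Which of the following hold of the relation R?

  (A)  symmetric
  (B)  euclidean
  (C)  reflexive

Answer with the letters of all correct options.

none

(A) not symmetric: t R v but not v R t.
(B) not euclidean: t R v and t R t but not v R t.
(C) not reflexive: not s R s.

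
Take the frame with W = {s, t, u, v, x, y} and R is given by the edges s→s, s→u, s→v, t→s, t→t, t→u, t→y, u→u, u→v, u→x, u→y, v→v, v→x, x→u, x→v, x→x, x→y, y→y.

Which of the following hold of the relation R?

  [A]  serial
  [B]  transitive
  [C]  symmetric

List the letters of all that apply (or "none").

(A) serial: every world has an R-successor.
(B) not transitive: s R u and u R x but not s R x.
(C) not symmetric: s R u but not u R s.

A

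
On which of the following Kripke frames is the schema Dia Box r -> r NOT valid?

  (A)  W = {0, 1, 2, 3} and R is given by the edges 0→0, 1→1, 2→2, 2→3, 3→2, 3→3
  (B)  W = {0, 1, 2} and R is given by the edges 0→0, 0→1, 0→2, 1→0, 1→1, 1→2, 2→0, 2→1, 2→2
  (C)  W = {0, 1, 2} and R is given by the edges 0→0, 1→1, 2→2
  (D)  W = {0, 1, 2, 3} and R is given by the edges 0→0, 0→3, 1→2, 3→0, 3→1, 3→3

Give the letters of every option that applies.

The schema Dia Box r -> r is the dual of axiom B; it is valid on a frame iff R is symmetric.
(A) R is symmetric (every R-edge is matched by its reverse), so the schema is valid here.
(B) R is symmetric (every R-edge is matched by its reverse), so the schema is valid here.
(C) R is symmetric (every R-edge is matched by its reverse), so the schema is valid here.
(D) R is not symmetric (1 R 2 but not 2 R 1), so the schema fails here.

D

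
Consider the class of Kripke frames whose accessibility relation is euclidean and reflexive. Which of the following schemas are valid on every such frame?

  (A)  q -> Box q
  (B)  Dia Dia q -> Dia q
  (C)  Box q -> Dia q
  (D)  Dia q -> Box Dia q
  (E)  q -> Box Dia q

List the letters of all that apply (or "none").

B, C, D, E

A reflexive euclidean relation is also symmetric (from wRw and wRv the euclidean condition gives vRw) and hence transitive; it is an equivalence relation.
(A) q -> Box q is valid only on frames where every R-edge is a self-loop. Such an R need not be a subset of the identity — not valid.
(B) Dia Dia q -> Dia q is the dual of axiom 4; it is valid on a frame exactly when R is transitive. Every such R is transitive, so valid.
(C) Box q -> Dia q is axiom D, which corresponds to seriality. Every such R is serial — valid.
(D) Dia q -> Box Dia q is axiom 5, which corresponds to the euclidean property. Every such R is euclidean — valid.
(E) q -> Box Dia q is axiom B; it is valid on a frame exactly when R is symmetric. Every such R is symmetric, so valid.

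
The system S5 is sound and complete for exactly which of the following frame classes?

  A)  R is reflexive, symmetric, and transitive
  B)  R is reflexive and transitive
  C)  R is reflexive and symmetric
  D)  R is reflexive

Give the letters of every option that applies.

A

(A) S5 is sound and complete for exactly this class.
(B) this class determines S4, not S5.
(C) this class determines B (= KTB), not S5.
(D) this class determines T (= KT), not S5.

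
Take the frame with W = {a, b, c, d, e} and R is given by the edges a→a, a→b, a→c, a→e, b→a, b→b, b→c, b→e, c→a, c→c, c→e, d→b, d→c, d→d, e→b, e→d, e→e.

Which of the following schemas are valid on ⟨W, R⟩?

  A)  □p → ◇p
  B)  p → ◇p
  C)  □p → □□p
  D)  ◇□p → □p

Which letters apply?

R is reflexive: each world relates to itself.
R is not transitive: a R e and e R d but not a R d.
R is not euclidean: a R c and a R b but not c R b.
R is serial: every world has an R-successor.
(A) axiom D: valid iff R is serial. R is serial — valid.
(B) p → ◇p is the dual of axiom T; it is valid on a frame exactly when R is reflexive. R is reflexive, so valid.
(C) □p → □□p is axiom 4; it is valid on a frame exactly when R is transitive. R is not transitive, so not valid.
(D) ◇□p → □p (the dual of axiom 5) characterises the euclidean frames. R is not euclidean — not valid.

A, B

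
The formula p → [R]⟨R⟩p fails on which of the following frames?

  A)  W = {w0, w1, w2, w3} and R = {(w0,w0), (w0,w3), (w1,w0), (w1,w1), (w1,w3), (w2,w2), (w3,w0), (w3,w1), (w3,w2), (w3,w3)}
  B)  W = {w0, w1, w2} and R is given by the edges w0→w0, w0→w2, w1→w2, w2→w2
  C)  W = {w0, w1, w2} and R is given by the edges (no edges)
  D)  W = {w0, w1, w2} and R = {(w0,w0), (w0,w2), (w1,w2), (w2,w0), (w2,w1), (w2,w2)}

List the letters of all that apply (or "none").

The schema p → [R]⟨R⟩p is axiom B; it is valid on a frame iff R is symmetric.
(A) R is not symmetric (w1 R w0 but not w0 R w1), so the schema fails here.
(B) R is not symmetric (w0 R w2 but not w2 R w0), so the schema fails here.
(C) R is symmetric (every R-edge is matched by its reverse), so the schema is valid here.
(D) R is symmetric (every R-edge is matched by its reverse), so the schema is valid here.

A, B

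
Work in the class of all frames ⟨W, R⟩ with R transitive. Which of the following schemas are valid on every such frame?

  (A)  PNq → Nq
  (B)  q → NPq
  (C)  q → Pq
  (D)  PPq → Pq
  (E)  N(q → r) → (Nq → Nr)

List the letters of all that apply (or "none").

D, E

(A) PNq → Nq (the dual of axiom 5) characterises the euclidean frames. Such an R need not be euclidean — not valid.
(B) q → NPq is axiom B, which corresponds to symmetry. Such an R need not be symmetric — not valid.
(C) the dual of axiom T: valid iff R is reflexive. Such an R need not be reflexive — not valid.
(D) PPq → Pq is the dual of axiom 4; it is valid on a frame exactly when R is transitive. Every such R is transitive, so valid.
(E) N(q → r) → (Nq → Nr) is axiom K, valid on every Kripke frame — valid.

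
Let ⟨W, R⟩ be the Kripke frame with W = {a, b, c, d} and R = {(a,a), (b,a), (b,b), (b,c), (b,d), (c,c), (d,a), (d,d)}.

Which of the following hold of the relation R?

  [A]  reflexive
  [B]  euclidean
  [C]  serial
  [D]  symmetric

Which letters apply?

(A) reflexive: each world relates to itself.
(B) not euclidean: b R a and b R b but not a R b.
(C) serial: every world has an R-successor.
(D) not symmetric: b R a but not a R b.

A, C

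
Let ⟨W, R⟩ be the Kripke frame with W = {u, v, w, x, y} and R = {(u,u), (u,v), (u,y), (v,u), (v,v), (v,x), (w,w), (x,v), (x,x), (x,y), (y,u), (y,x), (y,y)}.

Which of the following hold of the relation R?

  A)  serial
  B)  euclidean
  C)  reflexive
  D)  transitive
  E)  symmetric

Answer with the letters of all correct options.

A, C, E

(A) serial: every world has an R-successor.
(B) not euclidean: u R v and u R y but not v R y.
(C) reflexive: each world relates to itself.
(D) not transitive: u R v and v R x but not u R x.
(E) symmetric: every R-edge is matched by its reverse.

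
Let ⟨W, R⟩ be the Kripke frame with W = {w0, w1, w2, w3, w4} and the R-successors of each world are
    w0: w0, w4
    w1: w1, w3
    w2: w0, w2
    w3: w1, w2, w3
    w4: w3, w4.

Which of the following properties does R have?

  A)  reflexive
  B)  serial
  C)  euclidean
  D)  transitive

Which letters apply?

A, B

(A) reflexive: each world relates to itself.
(B) serial: every world has an R-successor.
(C) not euclidean: w0 R w4 and w0 R w0 but not w4 R w0.
(D) not transitive: w0 R w4 and w4 R w3 but not w0 R w3.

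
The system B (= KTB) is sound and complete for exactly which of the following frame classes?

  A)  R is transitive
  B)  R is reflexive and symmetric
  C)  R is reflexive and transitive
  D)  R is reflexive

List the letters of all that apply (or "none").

(A) this class determines K4, not B (= KTB).
(B) B (= KTB) is sound and complete for exactly this class.
(C) this class determines S4, not B (= KTB).
(D) this class determines T (= KT), not B (= KTB).

B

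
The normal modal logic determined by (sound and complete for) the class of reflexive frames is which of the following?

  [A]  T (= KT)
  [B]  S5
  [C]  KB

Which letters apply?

A

(A) T (= KT) is determined by exactly this class.
(B) S5 is determined by the class of reflexive, symmetric, and transitive frames.
(C) KB is determined by the class of symmetric frames.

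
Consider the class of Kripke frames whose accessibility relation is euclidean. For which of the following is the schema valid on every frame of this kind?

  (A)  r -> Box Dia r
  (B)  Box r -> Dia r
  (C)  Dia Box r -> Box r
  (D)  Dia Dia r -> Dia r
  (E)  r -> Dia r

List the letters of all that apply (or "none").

(A) r -> Box Dia r is axiom B, which corresponds to symmetry. Such an R need not be symmetric — not valid.
(B) Box r -> Dia r (axiom D) characterises the serial frames. Such an R need not be serial — not valid.
(C) the dual of axiom 5: valid iff R is euclidean. Every such R is euclidean — valid.
(D) the dual of axiom 4: valid iff R is transitive. Such an R need not be transitive — not valid.
(E) the dual of axiom T: valid iff R is reflexive. Such an R need not be reflexive — not valid.

C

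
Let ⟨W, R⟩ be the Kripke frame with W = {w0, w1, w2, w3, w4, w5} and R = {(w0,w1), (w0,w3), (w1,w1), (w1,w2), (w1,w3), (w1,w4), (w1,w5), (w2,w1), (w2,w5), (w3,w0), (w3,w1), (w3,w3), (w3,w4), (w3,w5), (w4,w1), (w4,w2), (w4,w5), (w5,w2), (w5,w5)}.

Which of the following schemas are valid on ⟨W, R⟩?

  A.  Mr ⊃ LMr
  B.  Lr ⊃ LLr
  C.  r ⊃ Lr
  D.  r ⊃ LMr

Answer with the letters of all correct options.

R is not symmetric: w0 R w1 but not w1 R w0.
R is not transitive: w0 R w1 and w1 R w2 but not w0 R w2.
R is not euclidean: w1 R w2 and w1 R w3 but not w2 R w3.
R is not a subset of the identity: w0 R w1 with w0 ≠ w1.
(A) Mr ⊃ LMr is axiom 5; it is valid on a frame exactly when R is euclidean. R is not euclidean, so not valid.
(B) Lr ⊃ LLr is axiom 4; it is valid on a frame exactly when R is transitive. R is not transitive, so not valid.
(C) r ⊃ Lr (equivalent to ◇p→p) corresponds to R being a subset of the identity. Here R ⊄ identity, so not valid.
(D) r ⊃ LMr (axiom B) characterises the symmetric frames. R is not symmetric — not valid.

none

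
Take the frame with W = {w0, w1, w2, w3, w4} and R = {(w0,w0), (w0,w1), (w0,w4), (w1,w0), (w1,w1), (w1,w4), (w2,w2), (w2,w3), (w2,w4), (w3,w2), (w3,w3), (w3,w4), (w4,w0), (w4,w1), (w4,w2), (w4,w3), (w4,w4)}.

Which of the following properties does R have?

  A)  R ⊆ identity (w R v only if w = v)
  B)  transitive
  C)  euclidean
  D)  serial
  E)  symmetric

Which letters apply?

(A) not ⊆ identity: w0 R w1 with w0 ≠ w1.
(B) not transitive: w0 R w4 and w4 R w2 but not w0 R w2.
(C) not euclidean: w4 R w0 and w4 R w2 but not w0 R w2.
(D) serial: every world has an R-successor.
(E) symmetric: every R-edge is matched by its reverse.

D, E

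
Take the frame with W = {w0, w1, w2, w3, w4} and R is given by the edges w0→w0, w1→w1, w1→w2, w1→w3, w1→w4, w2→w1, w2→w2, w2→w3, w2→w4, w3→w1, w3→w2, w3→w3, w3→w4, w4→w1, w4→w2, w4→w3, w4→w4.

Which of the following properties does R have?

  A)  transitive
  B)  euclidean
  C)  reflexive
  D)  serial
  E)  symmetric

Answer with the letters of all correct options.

A, B, C, D, E

(A) transitive: R is closed under composition.
(B) euclidean: any two R-successors of the same world are R-related.
(C) reflexive: each world relates to itself.
(D) serial: every world has an R-successor.
(E) symmetric: every R-edge is matched by its reverse.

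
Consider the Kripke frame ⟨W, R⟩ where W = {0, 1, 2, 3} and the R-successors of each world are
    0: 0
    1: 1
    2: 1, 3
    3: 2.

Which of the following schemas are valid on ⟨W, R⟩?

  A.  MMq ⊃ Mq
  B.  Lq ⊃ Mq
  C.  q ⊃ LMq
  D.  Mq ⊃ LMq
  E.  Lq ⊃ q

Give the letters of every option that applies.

R is not reflexive: not 2 R 2.
R is not symmetric: 2 R 1 but not 1 R 2.
R is not transitive: 2 R 3 and 3 R 2 but not 2 R 2.
R is not euclidean: 2 R 1 and 2 R 3 but not 1 R 3.
R is serial: every world has an R-successor.
(A) MMq ⊃ Mq is the dual of axiom 4; it is valid on a frame exactly when R is transitive. R is not transitive, so not valid.
(B) Lq ⊃ Mq is axiom D, which corresponds to seriality. R is serial — valid.
(C) q ⊃ LMq (axiom B) characterises the symmetric frames. R is not symmetric — not valid.
(D) Mq ⊃ LMq is axiom 5; it is valid on a frame exactly when R is euclidean. R is not euclidean, so not valid.
(E) Lq ⊃ q (axiom T) characterises the reflexive frames. R is not reflexive — not valid.

B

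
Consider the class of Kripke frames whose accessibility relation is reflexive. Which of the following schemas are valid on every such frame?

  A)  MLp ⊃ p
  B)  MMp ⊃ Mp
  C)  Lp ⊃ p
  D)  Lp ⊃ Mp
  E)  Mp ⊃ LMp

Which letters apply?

A reflexive relation is serial.
(A) the dual of axiom B: valid iff R is symmetric. Such an R need not be symmetric — not valid.
(B) MMp ⊃ Mp (the dual of axiom 4) characterises the transitive frames. Such an R need not be transitive — not valid.
(C) Lp ⊃ p is axiom T; it is valid on a frame exactly when R is reflexive. Every such R is reflexive, so valid.
(D) Lp ⊃ Mp is axiom D, which corresponds to seriality. Every such R is serial — valid.
(E) Mp ⊃ LMp is axiom 5; it is valid on a frame exactly when R is euclidean. Such an R need not be euclidean, so not valid.

C, D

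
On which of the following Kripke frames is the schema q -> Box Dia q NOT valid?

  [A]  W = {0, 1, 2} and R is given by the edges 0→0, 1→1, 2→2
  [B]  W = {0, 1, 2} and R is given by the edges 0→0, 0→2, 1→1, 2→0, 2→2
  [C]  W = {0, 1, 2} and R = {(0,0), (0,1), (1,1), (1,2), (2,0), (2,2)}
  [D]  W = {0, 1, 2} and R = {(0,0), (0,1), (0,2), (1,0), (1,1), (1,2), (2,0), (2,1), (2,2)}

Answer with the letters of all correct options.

C

The schema q -> Box Dia q is axiom B; it is valid on a frame iff R is symmetric.
(A) R is symmetric (every R-edge is matched by its reverse), so the schema is valid here.
(B) R is symmetric (every R-edge is matched by its reverse), so the schema is valid here.
(C) R is not symmetric (0 R 1 but not 1 R 0), so the schema fails here.
(D) R is symmetric (every R-edge is matched by its reverse), so the schema is valid here.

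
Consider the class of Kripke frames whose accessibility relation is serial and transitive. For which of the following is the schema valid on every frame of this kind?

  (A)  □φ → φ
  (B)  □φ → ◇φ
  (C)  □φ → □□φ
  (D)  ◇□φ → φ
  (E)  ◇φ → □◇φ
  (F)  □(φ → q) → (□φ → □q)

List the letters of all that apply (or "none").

B, C, F

(A) □φ → φ is axiom T; it is valid on a frame exactly when R is reflexive. Such an R need not be reflexive, so not valid.
(B) □φ → ◇φ is axiom D, which corresponds to seriality. Every such R is serial — valid.
(C) □φ → □□φ is axiom 4, which corresponds to transitivity. Every such R is transitive — valid.
(D) ◇□φ → φ (the dual of axiom B) characterises the symmetric frames. Such an R need not be symmetric — not valid.
(E) ◇φ → □◇φ is axiom 5; it is valid on a frame exactly when R is euclidean. Such an R need not be euclidean, so not valid.
(F) this is just K, valid on every normal frame.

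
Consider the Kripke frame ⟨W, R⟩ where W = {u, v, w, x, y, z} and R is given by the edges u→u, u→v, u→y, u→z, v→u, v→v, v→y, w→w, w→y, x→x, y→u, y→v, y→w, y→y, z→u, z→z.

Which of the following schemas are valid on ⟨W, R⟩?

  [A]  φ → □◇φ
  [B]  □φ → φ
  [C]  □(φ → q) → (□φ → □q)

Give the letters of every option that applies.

R is reflexive: each world relates to itself.
R is symmetric: every R-edge is matched by its reverse.
(A) φ → □◇φ (axiom B) characterises the symmetric frames. R is symmetric — valid.
(B) axiom T: valid iff R is reflexive. R is reflexive — valid.
(C) □(φ → q) → (□φ → □q) is the K axiom; it holds on all frames — valid.

A, B, C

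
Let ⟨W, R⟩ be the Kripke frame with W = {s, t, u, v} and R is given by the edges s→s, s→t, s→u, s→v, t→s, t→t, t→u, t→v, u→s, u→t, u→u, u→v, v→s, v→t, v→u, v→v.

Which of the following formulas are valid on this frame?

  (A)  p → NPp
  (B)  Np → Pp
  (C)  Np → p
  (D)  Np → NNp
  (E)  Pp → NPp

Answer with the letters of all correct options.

R is reflexive: each world relates to itself.
R is symmetric: every R-edge is matched by its reverse.
R is transitive: R is closed under composition.
R is euclidean: any two R-successors of the same world are R-related.
R is serial: every world has an R-successor.
(A) p → NPp is axiom B; it is valid on a frame exactly when R is symmetric. R is symmetric, so valid.
(B) axiom D: valid iff R is serial. R is serial — valid.
(C) Np → p (axiom T) characterises the reflexive frames. R is reflexive — valid.
(D) Np → NNp (axiom 4) characterises the transitive frames. R is transitive — valid.
(E) Pp → NPp is axiom 5; it is valid on a frame exactly when R is euclidean. R is euclidean, so valid.

A, B, C, D, E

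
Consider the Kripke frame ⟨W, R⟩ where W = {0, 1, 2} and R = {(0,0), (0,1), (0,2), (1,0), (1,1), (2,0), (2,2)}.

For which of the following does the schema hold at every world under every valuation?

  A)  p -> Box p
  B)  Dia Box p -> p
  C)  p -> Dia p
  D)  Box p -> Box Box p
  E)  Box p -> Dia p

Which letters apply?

B, C, E

R is reflexive: each world relates to itself.
R is symmetric: every R-edge is matched by its reverse.
R is not transitive: 1 R 0 and 0 R 2 but not 1 R 2.
R is serial: every world has an R-successor.
R is not a subset of the identity: 0 R 1 with 0 ≠ 1.
(A) p -> Box p (equivalent to ◇p→p) corresponds to R being a subset of the identity. Here R ⊄ identity, so not valid.
(B) Dia Box p -> p (the dual of axiom B) characterises the symmetric frames. R is symmetric — valid.
(C) p -> Dia p (the dual of axiom T) characterises the reflexive frames. R is reflexive — valid.
(D) axiom 4: valid iff R is transitive. R is not transitive — not valid.
(E) axiom D: valid iff R is serial. R is serial — valid.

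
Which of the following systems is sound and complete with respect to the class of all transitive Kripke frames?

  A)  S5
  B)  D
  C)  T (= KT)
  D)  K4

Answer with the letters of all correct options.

(A) S5 is determined by the class of reflexive, symmetric, and transitive frames.
(B) D is determined by the class of serial frames.
(C) T (= KT) is determined by the class of reflexive frames.
(D) K4 is determined by exactly this class.

D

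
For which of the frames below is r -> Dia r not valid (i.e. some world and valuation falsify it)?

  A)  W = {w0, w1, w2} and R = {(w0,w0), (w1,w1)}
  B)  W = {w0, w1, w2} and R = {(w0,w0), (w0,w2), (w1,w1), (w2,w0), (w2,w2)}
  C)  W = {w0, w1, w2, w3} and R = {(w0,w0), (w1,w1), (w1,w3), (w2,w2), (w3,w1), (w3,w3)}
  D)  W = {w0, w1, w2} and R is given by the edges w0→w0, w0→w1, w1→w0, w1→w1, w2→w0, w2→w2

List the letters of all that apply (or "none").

A

The schema r -> Dia r is the dual of axiom T; it is valid on a frame iff R is reflexive.
(A) R is not reflexive (not w2 R w2), so the schema fails here.
(B) R is reflexive (each world relates to itself), so the schema is valid here.
(C) R is reflexive (each world relates to itself), so the schema is valid here.
(D) R is reflexive (each world relates to itself), so the schema is valid here.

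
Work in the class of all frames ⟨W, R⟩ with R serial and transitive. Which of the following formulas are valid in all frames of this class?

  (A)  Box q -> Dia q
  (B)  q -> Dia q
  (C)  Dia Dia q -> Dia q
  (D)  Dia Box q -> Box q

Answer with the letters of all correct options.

A, C

(A) Box q -> Dia q is axiom D; it is valid on a frame exactly when R is serial. Every such R is serial, so valid.
(B) q -> Dia q is the dual of axiom T, which corresponds to reflexivity. Such an R need not be reflexive — not valid.
(C) Dia Dia q -> Dia q is the dual of axiom 4, which corresponds to transitivity. Every such R is transitive — valid.
(D) Dia Box q -> Box q is the dual of axiom 5, which corresponds to the euclidean property. Such an R need not be euclidean — not valid.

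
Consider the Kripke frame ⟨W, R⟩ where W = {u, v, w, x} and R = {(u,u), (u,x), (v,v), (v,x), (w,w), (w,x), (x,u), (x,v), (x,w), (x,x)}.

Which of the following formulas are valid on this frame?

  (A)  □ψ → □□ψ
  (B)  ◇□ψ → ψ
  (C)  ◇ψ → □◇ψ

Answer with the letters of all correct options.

R is symmetric: every R-edge is matched by its reverse.
R is not transitive: u R x and x R v but not u R v.
R is not euclidean: x R u and x R v but not u R v.
(A) □ψ → □□ψ (axiom 4) characterises the transitive frames. R is not transitive — not valid.
(B) the dual of axiom B: valid iff R is symmetric. R is symmetric — valid.
(C) ◇ψ → □◇ψ (axiom 5) characterises the euclidean frames. R is not euclidean — not valid.

B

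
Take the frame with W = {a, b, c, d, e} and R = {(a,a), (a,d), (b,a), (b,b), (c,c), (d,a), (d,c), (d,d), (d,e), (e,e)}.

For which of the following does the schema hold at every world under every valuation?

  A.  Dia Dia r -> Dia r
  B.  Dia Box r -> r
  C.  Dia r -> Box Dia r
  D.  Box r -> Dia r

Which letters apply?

R is not symmetric: b R a but not a R b.
R is not transitive: a R d and d R c but not a R c.
R is not euclidean: b R a and b R b but not a R b.
R is serial: every world has an R-successor.
(A) the dual of axiom 4: valid iff R is transitive. R is not transitive — not valid.
(B) the dual of axiom B: valid iff R is symmetric. R is not symmetric — not valid.
(C) axiom 5: valid iff R is euclidean. R is not euclidean — not valid.
(D) Box r -> Dia r is axiom D, which corresponds to seriality. R is serial — valid.

D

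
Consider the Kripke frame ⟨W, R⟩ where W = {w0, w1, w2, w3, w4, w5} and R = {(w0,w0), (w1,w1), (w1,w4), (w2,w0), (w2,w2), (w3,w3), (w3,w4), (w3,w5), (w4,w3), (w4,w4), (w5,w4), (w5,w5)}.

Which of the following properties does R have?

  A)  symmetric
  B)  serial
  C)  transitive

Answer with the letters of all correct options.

B

(A) not symmetric: w1 R w4 but not w4 R w1.
(B) serial: every world has an R-successor.
(C) not transitive: w1 R w4 and w4 R w3 but not w1 R w3.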